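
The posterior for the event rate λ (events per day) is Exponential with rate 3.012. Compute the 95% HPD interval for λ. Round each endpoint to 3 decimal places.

[0.000, 0.995]

The exponential density is strictly decreasing on [0, ∞), so the HPD interval is anchored at 0: [0, q] with P(λ ≤ q) = 0.95.
q = −ln(1 − 0.95) / 3.012 = 2.9957 / 3.012 = 0.995.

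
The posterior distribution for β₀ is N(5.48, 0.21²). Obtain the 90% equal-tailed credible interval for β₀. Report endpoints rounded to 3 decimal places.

The posterior is symmetric, so the 90% equal-tailed interval is β₀ = 5.48 ± z·0.21 with z = 1.645.
Half-width: 1.645 × 0.21 = 0.345.
5.48 − 0.345 = 5.135; 5.48 + 0.345 = 5.825.

[5.135, 5.825]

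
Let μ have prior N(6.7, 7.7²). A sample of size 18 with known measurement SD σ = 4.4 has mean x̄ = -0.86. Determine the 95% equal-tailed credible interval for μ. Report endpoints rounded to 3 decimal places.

Posterior precision = 1/7.7² + 18/4.4² = 0.0169 + 0.9298 = 0.9466, so posterior SD = 1.0278.
Posterior mean = (6.7/7.7² + 18·-0.86/4.4²) / 0.9466 = -0.7253.
Interval: -0.7253 ± 1.960 × 1.0278 → [-2.740, 1.289].

[-2.740, 1.289]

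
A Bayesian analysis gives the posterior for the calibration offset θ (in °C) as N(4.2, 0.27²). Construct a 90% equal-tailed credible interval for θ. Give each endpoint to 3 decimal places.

The posterior is symmetric, so the 90% equal-tailed interval is θ = 4.2 ± z·0.27 with z = 1.645.
Half-width: 1.645 × 0.27 = 0.444.
4.2 − 0.444 = 3.756; 4.2 + 0.444 = 4.644.

[3.756, 4.644]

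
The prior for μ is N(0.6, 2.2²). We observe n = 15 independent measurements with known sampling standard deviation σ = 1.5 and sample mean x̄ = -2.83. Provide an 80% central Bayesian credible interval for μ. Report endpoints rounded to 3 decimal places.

[-3.216, -2.238]

Posterior precision = 1/2.2² + 15/1.5² = 0.2066 + 6.6667 = 6.8733, so posterior SD = 0.3814.
Posterior mean = (0.6/2.2² + 15·-2.83/1.5²) / 6.8733 = -2.7269.
Interval: -2.7269 ± 1.282 × 0.3814 → [-3.216, -2.238].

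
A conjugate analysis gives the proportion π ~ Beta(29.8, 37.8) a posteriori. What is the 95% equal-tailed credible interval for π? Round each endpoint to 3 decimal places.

Posterior: Beta(29.8, 37.8).
Equal-tailed 95% interval: the 0.025 and 0.975 quantiles of Beta(29.8, 37.8).
Posterior mean ≈ 0.441, SD ≈ 0.060; a Normal approximation gives roughly [0.323, 0.558].
Exact: F⁻¹(0.025) = 0.325; F⁻¹(0.975) = 0.560.

[0.325, 0.560]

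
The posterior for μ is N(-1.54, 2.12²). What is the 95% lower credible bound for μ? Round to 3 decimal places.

Need L with P(μ ≥ L) = 0.95: L = -1.54 − z_{0.05}·2.12.
z = 1.645; L = -1.54 − 1.645 × 2.12 = -5.027.

-5.027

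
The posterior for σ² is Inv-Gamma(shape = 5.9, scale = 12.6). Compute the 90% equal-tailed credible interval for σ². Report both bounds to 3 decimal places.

[1.214, 4.946]

Inverse-Gamma(5.9, 12.6) quantiles: F⁻¹(0.05) and F⁻¹(0.95).
Equivalently, 1/σ² ~ Gamma(5.9, rate = 12.6); invert its 0.95 and 0.05 quantiles.
Posterior mean ≈ 2.571, SD ≈ 1.302; a Normal approximation gives roughly [0.430, 4.713].
Exact: lower = 1.214; upper = 4.946.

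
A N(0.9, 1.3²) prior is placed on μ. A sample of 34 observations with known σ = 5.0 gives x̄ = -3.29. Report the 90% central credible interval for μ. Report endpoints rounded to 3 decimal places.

Posterior precision = 1/1.3² + 34/5.0² = 0.5917 + 1.3600 = 1.9517, so posterior SD = 0.7158.
Posterior mean = (0.9/1.3² + 34·-3.29/5.0²) / 1.9517 = -2.0197.
Interval: -2.0197 ± 1.645 × 0.7158 → [-3.197, -0.842].

[-3.197, -0.842]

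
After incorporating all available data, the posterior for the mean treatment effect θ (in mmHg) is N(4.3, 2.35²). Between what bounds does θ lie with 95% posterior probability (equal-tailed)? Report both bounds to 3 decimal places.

[-0.306, 8.906]

The posterior is symmetric, so the 95% equal-tailed interval is θ = 4.3 ± z·2.35 with z = 1.960.
Half-width: 1.960 × 2.35 = 4.606.
4.3 − 4.606 = -0.306; 4.3 + 4.606 = 8.906.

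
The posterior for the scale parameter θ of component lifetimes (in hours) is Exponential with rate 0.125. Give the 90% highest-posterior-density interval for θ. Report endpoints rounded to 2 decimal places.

The exponential density is strictly decreasing on [0, ∞), so the HPD interval is anchored at 0: [0, q] with P(θ ≤ q) = 0.90.
q = −ln(1 − 0.90) / 0.125 = 2.3026 / 0.125 = 18.42.

[0.00, 18.42]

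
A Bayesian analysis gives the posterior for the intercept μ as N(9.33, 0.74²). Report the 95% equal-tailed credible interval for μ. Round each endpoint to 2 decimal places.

[7.88, 10.78]

The posterior is symmetric, so the 95% equal-tailed interval is μ = 9.33 ± z·0.74 with z = 1.960.
Half-width: 1.960 × 0.74 = 1.45.
9.33 − 1.45 = 7.88; 9.33 + 1.45 = 10.78.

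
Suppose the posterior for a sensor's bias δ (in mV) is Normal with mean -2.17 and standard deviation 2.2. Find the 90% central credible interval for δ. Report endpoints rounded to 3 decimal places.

The posterior is symmetric, so the 90% equal-tailed interval is δ = -2.17 ± z·2.2 with z = 1.645.
Half-width: 1.645 × 2.2 = 3.619.
-2.17 − 3.619 = -5.789; -2.17 + 3.619 = 1.449.

[-5.789, 1.449]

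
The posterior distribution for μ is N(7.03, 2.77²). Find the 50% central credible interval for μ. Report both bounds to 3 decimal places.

The posterior is symmetric, so the 50% equal-tailed interval is μ = 7.03 ± z·2.77 with z = 0.674.
Half-width: 0.674 × 2.77 = 1.868.
7.03 − 1.868 = 5.162; 7.03 + 1.868 = 8.898.

[5.162, 8.898]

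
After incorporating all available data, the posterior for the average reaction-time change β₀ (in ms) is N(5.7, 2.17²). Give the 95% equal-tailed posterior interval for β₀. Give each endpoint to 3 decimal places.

[1.447, 9.953]

The posterior is symmetric, so the 95% equal-tailed interval is β₀ = 5.7 ± z·2.17 with z = 1.960.
Half-width: 1.960 × 2.17 = 4.253.
5.7 − 4.253 = 1.447; 5.7 + 4.253 = 9.953.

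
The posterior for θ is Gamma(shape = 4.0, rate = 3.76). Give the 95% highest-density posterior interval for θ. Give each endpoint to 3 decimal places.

[0.189, 2.114]

The posterior is unimodal and skewed, so the HPD interval has equal density at both endpoints and is the shortest 95% interval.
Solving f(0.189) = f(2.114) with F(2.114) − F(0.189) = 0.95 gives [0.189, 2.114].
For comparison, the equal-tailed interval is [0.290, 2.332]; the HPD is narrower and shifted toward the mode.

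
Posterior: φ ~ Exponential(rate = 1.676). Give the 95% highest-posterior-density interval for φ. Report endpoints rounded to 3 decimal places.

[0.000, 1.787]

The exponential density is strictly decreasing on [0, ∞), so the HPD interval is anchored at 0: [0, q] with P(φ ≤ q) = 0.95.
q = −ln(1 − 0.95) / 1.676 = 2.9957 / 1.676 = 1.787.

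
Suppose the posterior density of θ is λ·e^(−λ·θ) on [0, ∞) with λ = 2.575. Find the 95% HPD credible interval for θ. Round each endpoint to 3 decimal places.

[0.000, 1.163]

The exponential density is strictly decreasing on [0, ∞), so the HPD interval is anchored at 0: [0, q] with P(θ ≤ q) = 0.95.
q = −ln(1 − 0.95) / 2.575 = 2.9957 / 2.575 = 1.163.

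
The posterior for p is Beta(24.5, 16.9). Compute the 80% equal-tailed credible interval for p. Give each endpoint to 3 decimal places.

Posterior: Beta(24.5, 16.9).
Equal-tailed 80% interval: the 0.1 and 0.9 quantiles of Beta(24.5, 16.9).
Posterior mean ≈ 0.592, SD ≈ 0.075; a Normal approximation gives roughly [0.495, 0.689].
Exact: F⁻¹(0.1) = 0.493; F⁻¹(0.9) = 0.688.

[0.493, 0.688]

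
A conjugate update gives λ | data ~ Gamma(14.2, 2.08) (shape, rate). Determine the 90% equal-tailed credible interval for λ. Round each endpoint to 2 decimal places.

Posterior: Gamma(shape 14.2, rate 2.08).
Equal-tailed 90% interval: Gamma(14.2, 2.08) quantiles at 0.05 and 0.95.
Posterior mean ≈ 6.83, SD ≈ 1.81; a Normal approximation gives roughly [3.85, 9.81].
Exact: lower = 4.14; upper = 10.05.

[4.14, 10.05]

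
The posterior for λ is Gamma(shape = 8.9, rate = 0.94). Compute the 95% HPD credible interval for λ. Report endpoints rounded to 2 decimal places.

The posterior is unimodal and skewed, so the HPD interval has equal density at both endpoints and is the shortest 95% interval.
Solving f(3.78) = f(15.79) with F(15.79) − F(3.78) = 0.95 gives [3.78, 15.79].
For comparison, the equal-tailed interval is [4.31, 16.63]; the HPD is narrower and shifted toward the mode.

[3.78, 15.79]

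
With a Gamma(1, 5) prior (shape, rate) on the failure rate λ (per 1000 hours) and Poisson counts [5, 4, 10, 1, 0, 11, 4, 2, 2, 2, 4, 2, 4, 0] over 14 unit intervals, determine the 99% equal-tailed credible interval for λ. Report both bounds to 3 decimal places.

Posterior: Gamma(1+51, 5+14) = Gamma(52, 19) (shape, rate).
Equal-tailed 99% interval: Gamma(52, 19) quantiles at 0.005 and 0.995.
Posterior mean ≈ 2.737, SD ≈ 0.380; a Normal approximation gives roughly [1.759, 3.714].
Exact: lower = 1.858; upper = 3.813.

[1.858, 3.813]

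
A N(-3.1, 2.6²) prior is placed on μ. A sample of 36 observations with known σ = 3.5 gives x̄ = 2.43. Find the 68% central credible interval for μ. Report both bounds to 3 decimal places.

[1.599, 2.731]

Posterior precision = 1/2.6² + 36/3.5² = 0.1479 + 2.9388 = 3.0867, so posterior SD = 0.5692.
Posterior mean = (-3.1/2.6² + 36·2.43/3.5²) / 3.0867 = 2.1650.
Interval: 2.1650 ± 0.994 × 0.5692 → [1.599, 2.731].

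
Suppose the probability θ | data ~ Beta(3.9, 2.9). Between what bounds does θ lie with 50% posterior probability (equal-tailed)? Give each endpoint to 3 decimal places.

Posterior: Beta(3.9, 2.9).
Equal-tailed 50% interval: the 0.25 and 0.75 quantiles of Beta(3.9, 2.9).
Posterior mean ≈ 0.574, SD ≈ 0.177; a Normal approximation gives roughly [0.454, 0.693].
Exact: F⁻¹(0.25) = 0.447; F⁻¹(0.75) = 0.707.

[0.447, 0.707]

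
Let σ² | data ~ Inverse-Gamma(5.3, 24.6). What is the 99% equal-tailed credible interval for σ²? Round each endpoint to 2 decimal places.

[1.88, 20.32]

Inverse-Gamma(5.3, 24.6) quantiles: F⁻¹(0.005) and F⁻¹(0.995).
Equivalently, 1/σ² ~ Gamma(5.3, rate = 24.6); invert its 0.995 and 0.005 quantiles.
Posterior mean ≈ 5.72, SD ≈ 3.15; a Normal approximation gives roughly [-2.39, 13.83].
Exact: lower = 1.88; upper = 20.32.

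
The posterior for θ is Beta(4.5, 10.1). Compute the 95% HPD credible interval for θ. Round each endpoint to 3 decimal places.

[0.094, 0.537]

The posterior is unimodal and skewed, so the HPD interval has equal density at both endpoints and is the shortest 95% interval.
Solving f(0.094) = f(0.537) with F(0.537) − F(0.094) = 0.95 gives [0.094, 0.537].
For comparison, the equal-tailed interval is [0.108, 0.558]; the HPD is narrower and shifted toward the mode.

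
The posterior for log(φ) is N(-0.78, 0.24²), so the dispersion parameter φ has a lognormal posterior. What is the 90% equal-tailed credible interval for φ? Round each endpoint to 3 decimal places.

[0.309, 0.680]

On the log scale the 90% interval is -0.78 ± 1.645 × 0.24 = [-1.1748, -0.3852].
Exponentiate: [e^-1.1748, e^-0.3852] = [0.309, 0.680].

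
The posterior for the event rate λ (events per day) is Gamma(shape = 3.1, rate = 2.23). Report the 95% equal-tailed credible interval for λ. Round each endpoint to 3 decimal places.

Posterior: Gamma(shape 3.1, rate 2.23).
Equal-tailed 95% interval: Gamma(3.1, 2.23) quantiles at 0.025 and 0.975.
Posterior mean ≈ 1.390, SD ≈ 0.790; a Normal approximation gives roughly [-0.157, 2.938].
Exact: lower = 0.297; upper = 3.311.

[0.297, 3.311]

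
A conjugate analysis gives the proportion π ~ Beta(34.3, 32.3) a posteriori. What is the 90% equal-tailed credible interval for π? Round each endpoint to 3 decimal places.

Posterior: Beta(34.3, 32.3).
Equal-tailed 90% interval: the 0.05 and 0.95 quantiles of Beta(34.3, 32.3).
Posterior mean ≈ 0.515, SD ≈ 0.061; a Normal approximation gives roughly [0.415, 0.615].
Exact: F⁻¹(0.05) = 0.415; F⁻¹(0.95) = 0.615.

[0.415, 0.615]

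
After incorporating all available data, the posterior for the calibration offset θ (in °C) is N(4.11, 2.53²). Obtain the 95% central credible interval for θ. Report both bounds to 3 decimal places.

[-0.849, 9.069]

The posterior is symmetric, so the 95% equal-tailed interval is θ = 4.11 ± z·2.53 with z = 1.960.
Half-width: 1.960 × 2.53 = 4.959.
4.11 − 4.959 = -0.849; 4.11 + 4.959 = 9.069.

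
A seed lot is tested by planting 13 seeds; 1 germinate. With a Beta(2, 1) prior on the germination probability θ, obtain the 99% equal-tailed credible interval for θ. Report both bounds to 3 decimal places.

[0.024, 0.486]

Posterior: Beta(2+1, 1+12) = Beta(3, 13).
Equal-tailed 99% interval: the 0.005 and 0.995 quantiles of Beta(3, 13).
Posterior mean ≈ 0.188, SD ≈ 0.095; a Normal approximation gives roughly [-0.056, 0.431].
Exact: F⁻¹(0.005) = 0.024; F⁻¹(0.995) = 0.486.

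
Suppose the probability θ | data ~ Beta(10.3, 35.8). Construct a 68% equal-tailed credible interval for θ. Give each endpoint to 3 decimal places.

[0.163, 0.284]

Posterior: Beta(10.3, 35.8).
Equal-tailed 68% interval: the 0.16 and 0.84 quantiles of Beta(10.3, 35.8).
Posterior mean ≈ 0.223, SD ≈ 0.061; a Normal approximation gives roughly [0.163, 0.284].
Exact: F⁻¹(0.16) = 0.163; F⁻¹(0.84) = 0.284.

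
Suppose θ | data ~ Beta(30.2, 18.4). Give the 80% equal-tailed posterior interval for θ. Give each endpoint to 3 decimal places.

Posterior: Beta(30.2, 18.4).
Equal-tailed 80% interval: the 0.1 and 0.9 quantiles of Beta(30.2, 18.4).
Posterior mean ≈ 0.621, SD ≈ 0.069; a Normal approximation gives roughly [0.533, 0.710].
Exact: F⁻¹(0.1) = 0.532; F⁻¹(0.9) = 0.709.

[0.532, 0.709]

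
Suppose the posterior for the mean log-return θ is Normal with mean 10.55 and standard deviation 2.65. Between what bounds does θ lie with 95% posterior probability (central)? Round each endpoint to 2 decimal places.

[5.36, 15.74]

The posterior is symmetric, so the 95% equal-tailed interval is θ = 10.55 ± z·2.65 with z = 1.960.
Half-width: 1.960 × 2.65 = 5.19.
10.55 − 5.19 = 5.36; 10.55 + 5.19 = 15.74.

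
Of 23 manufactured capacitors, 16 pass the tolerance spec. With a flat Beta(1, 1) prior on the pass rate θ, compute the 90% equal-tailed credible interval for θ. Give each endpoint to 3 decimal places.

[0.521, 0.822]

Posterior: Beta(1+16, 1+7) = Beta(17, 8).
Equal-tailed 90% interval: the 0.05 and 0.95 quantiles of Beta(17, 8).
Posterior mean ≈ 0.680, SD ≈ 0.091; a Normal approximation gives roughly [0.530, 0.830].
Exact: F⁻¹(0.05) = 0.521; F⁻¹(0.95) = 0.822.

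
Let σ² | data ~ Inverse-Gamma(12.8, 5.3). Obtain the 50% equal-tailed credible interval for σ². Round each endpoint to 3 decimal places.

[0.353, 0.518]

Inverse-Gamma(12.8, 5.3) quantiles: F⁻¹(0.25) and F⁻¹(0.75).
Equivalently, 1/σ² ~ Gamma(12.8, rate = 5.3); invert its 0.75 and 0.25 quantiles.
Posterior mean ≈ 0.449, SD ≈ 0.137; a Normal approximation gives roughly [0.357, 0.541].
Exact: lower = 0.353; upper = 0.518.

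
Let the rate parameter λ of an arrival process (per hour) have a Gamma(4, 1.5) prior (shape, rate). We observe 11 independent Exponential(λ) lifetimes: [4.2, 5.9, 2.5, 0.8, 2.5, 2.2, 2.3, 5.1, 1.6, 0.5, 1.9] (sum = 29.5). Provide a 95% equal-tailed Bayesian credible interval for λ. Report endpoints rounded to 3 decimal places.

[0.271, 0.758]

Posterior: Gamma(4+11, 1.5+29.5) = Gamma(15, 31.0) (shape, rate).
Equal-tailed 95% interval: Gamma(15, 31.0) quantiles at 0.025 and 0.975.
Posterior mean ≈ 0.484, SD ≈ 0.125; a Normal approximation gives roughly [0.239, 0.729].
Exact: lower = 0.271; upper = 0.758.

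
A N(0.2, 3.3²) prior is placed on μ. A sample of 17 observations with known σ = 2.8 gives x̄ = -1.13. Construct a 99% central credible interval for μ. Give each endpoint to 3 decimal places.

Posterior precision = 1/3.3² + 17/2.8² = 0.0918 + 2.1684 = 2.2602, so posterior SD = 0.6652.
Posterior mean = (0.2/3.3² + 17·-1.13/2.8²) / 2.2602 = -1.0760.
Interval: -1.0760 ± 2.576 × 0.6652 → [-2.789, 0.637].

[-2.789, 0.637]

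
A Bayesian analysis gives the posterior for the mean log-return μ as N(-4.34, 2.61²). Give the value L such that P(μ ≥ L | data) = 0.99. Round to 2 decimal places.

-10.41

Need L with P(μ ≥ L) = 0.99: L = -4.34 − z_{0.01}·2.61.
z = 2.326; L = -4.34 − 2.326 × 2.61 = -10.41.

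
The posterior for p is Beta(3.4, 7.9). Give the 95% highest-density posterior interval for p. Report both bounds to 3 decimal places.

The posterior is unimodal and skewed, so the HPD interval has equal density at both endpoints and is the shortest 95% interval.
Solving f(0.066) = f(0.555) with F(0.555) − F(0.066) = 0.95 gives [0.066, 0.555].
For comparison, the equal-tailed interval is [0.084, 0.583]; the HPD is narrower and shifted toward the mode.

[0.066, 0.555]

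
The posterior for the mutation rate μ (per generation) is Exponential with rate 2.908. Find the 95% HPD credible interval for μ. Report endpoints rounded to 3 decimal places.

[0.000, 1.030]

The exponential density is strictly decreasing on [0, ∞), so the HPD interval is anchored at 0: [0, q] with P(μ ≤ q) = 0.95.
q = −ln(1 − 0.95) / 2.908 = 2.9957 / 2.908 = 1.030.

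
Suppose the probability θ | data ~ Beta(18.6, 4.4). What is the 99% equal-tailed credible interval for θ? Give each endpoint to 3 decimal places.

[0.562, 0.960]

Posterior: Beta(18.6, 4.4).
Equal-tailed 99% interval: the 0.005 and 0.995 quantiles of Beta(18.6, 4.4).
Posterior mean ≈ 0.809, SD ≈ 0.080; a Normal approximation gives roughly [0.602, 1.016].
Exact: F⁻¹(0.005) = 0.562; F⁻¹(0.995) = 0.960.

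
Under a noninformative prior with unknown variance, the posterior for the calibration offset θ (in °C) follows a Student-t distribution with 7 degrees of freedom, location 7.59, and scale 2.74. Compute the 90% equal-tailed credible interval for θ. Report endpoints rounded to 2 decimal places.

[2.40, 12.78]

The t_7 distribution is symmetric; the 90% interval is 7.59 ± t·2.74 with t_{0.95,7} = 1.895.
Half-width: 1.895 × 2.74 = 5.19.
7.59 − 5.19 = 2.40; 7.59 + 5.19 = 12.78.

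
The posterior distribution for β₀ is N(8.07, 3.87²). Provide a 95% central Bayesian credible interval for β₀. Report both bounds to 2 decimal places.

The posterior is symmetric, so the 95% equal-tailed interval is β₀ = 8.07 ± z·3.87 with z = 1.960.
Half-width: 1.960 × 3.87 = 7.59.
8.07 − 7.59 = 0.48; 8.07 + 7.59 = 15.66.

[0.48, 15.66]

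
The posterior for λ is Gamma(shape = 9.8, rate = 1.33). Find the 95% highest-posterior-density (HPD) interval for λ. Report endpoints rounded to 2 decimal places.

[3.13, 12.06]

The posterior is unimodal and skewed, so the HPD interval has equal density at both endpoints and is the shortest 95% interval.
Solving f(3.13) = f(12.06) with F(12.06) − F(3.13) = 0.95 gives [3.13, 12.06].
For comparison, the equal-tailed interval is [3.50, 12.65]; the HPD is narrower and shifted toward the mode.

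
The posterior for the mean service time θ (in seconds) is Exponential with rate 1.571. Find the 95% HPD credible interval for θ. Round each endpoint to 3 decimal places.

[0.000, 1.907]

The exponential density is strictly decreasing on [0, ∞), so the HPD interval is anchored at 0: [0, q] with P(θ ≤ q) = 0.95.
q = −ln(1 − 0.95) / 1.571 = 2.9957 / 1.571 = 1.907.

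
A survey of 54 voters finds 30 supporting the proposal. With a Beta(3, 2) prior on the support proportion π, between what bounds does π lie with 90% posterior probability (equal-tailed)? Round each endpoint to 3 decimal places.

Posterior: Beta(3+30, 2+24) = Beta(33, 26).
Equal-tailed 90% interval: the 0.05 and 0.95 quantiles of Beta(33, 26).
Posterior mean ≈ 0.559, SD ≈ 0.064; a Normal approximation gives roughly [0.454, 0.665].
Exact: F⁻¹(0.05) = 0.453; F⁻¹(0.95) = 0.664.

[0.453, 0.664]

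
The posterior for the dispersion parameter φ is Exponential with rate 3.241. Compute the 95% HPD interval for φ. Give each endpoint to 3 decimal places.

The exponential density is strictly decreasing on [0, ∞), so the HPD interval is anchored at 0: [0, q] with P(φ ≤ q) = 0.95.
q = −ln(1 − 0.95) / 3.241 = 2.9957 / 3.241 = 0.924.

[0.000, 0.924]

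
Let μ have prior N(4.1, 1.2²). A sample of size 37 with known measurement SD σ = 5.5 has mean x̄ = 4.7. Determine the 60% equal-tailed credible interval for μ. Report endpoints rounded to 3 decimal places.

[3.875, 5.090]

Posterior precision = 1/1.2² + 37/5.5² = 0.6944 + 1.2231 = 1.9176, so posterior SD = 0.7221.
Posterior mean = (4.1/1.2² + 37·4.7/5.5²) / 1.9176 = 4.4827.
Interval: 4.4827 ± 0.842 × 0.7221 → [3.875, 5.090].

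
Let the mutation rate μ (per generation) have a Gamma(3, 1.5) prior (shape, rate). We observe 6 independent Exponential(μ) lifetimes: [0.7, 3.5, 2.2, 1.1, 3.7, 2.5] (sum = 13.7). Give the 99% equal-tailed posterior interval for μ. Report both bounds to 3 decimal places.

[0.206, 1.222]

Posterior: Gamma(3+6, 1.5+13.7) = Gamma(9, 15.2) (shape, rate).
Equal-tailed 99% interval: Gamma(9, 15.2) quantiles at 0.005 and 0.995.
Posterior mean ≈ 0.592, SD ≈ 0.197; a Normal approximation gives roughly [0.084, 1.100].
Exact: lower = 0.206; upper = 1.222.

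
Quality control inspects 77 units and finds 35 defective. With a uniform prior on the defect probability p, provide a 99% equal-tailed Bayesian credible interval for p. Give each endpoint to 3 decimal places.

[0.316, 0.600]

Posterior: Beta(1+35, 1+42) = Beta(36, 43).
Equal-tailed 99% interval: the 0.005 and 0.995 quantiles of Beta(36, 43).
Posterior mean ≈ 0.456, SD ≈ 0.056; a Normal approximation gives roughly [0.312, 0.599].
Exact: F⁻¹(0.005) = 0.316; F⁻¹(0.995) = 0.600.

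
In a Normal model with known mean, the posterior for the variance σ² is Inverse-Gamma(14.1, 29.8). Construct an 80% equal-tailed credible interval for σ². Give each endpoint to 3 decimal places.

[1.562, 3.120]

Inverse-Gamma(14.1, 29.8) quantiles: F⁻¹(0.1) and F⁻¹(0.9).
Equivalently, 1/σ² ~ Gamma(14.1, rate = 29.8); invert its 0.9 and 0.1 quantiles.
Posterior mean ≈ 2.275, SD ≈ 0.654; a Normal approximation gives roughly [1.437, 3.113].
Exact: lower = 1.562; upper = 3.120.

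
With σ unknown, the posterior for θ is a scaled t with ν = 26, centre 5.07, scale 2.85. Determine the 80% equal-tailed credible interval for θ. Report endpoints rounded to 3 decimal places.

[1.322, 8.818]

The t_26 distribution is symmetric; the 80% interval is 5.07 ± t·2.85 with t_{0.9,26} = 1.315.
Half-width: 1.315 × 2.85 = 3.748.
5.07 − 3.748 = 1.322; 5.07 + 3.748 = 8.818.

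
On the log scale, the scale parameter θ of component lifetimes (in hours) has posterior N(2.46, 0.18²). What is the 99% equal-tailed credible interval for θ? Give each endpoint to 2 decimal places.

[7.36, 18.61]

On the log scale the 99% interval is 2.46 ± 2.576 × 0.18 = [1.9964, 2.9236].
Exponentiate: [e^1.9964, e^2.9236] = [7.36, 18.61].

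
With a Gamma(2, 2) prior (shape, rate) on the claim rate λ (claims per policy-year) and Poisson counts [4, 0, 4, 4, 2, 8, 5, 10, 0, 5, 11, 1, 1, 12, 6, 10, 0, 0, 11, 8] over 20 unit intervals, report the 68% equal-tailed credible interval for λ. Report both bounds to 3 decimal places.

Posterior: Gamma(2+102, 2+20) = Gamma(104, 22) (shape, rate).
Equal-tailed 68% interval: Gamma(104, 22) quantiles at 0.16 and 0.84.
Posterior mean ≈ 4.727, SD ≈ 0.464; a Normal approximation gives roughly [4.266, 5.188].
Exact: lower = 4.267; upper = 5.187.

[4.267, 5.187]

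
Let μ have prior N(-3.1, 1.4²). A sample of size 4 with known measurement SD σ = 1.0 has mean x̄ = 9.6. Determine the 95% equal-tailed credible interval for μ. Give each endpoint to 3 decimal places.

[7.240, 9.086]

Posterior precision = 1/1.4² + 4/1.0² = 0.5102 + 4.0000 = 4.5102, so posterior SD = 0.4709.
Posterior mean = (-3.1/1.4² + 4·9.6/1.0²) / 4.5102 = 8.1633.
Interval: 8.1633 ± 1.960 × 0.4709 → [7.240, 9.086].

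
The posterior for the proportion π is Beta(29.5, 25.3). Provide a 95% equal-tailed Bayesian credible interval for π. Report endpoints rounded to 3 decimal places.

Posterior: Beta(29.5, 25.3).
Equal-tailed 95% interval: the 0.025 and 0.975 quantiles of Beta(29.5, 25.3).
Posterior mean ≈ 0.538, SD ≈ 0.067; a Normal approximation gives roughly [0.408, 0.669].
Exact: F⁻¹(0.025) = 0.407; F⁻¹(0.975) = 0.667.

[0.407, 0.667]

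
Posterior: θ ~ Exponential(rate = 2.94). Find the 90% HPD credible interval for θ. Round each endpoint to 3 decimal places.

The exponential density is strictly decreasing on [0, ∞), so the HPD interval is anchored at 0: [0, q] with P(θ ≤ q) = 0.90.
q = −ln(1 − 0.90) / 2.94 = 2.3026 / 2.94 = 0.783.

[0.000, 0.783]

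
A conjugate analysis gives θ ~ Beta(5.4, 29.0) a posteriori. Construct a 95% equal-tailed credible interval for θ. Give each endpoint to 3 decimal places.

Posterior: Beta(5.4, 29.0).
Equal-tailed 95% interval: the 0.025 and 0.975 quantiles of Beta(5.4, 29.0).
Posterior mean ≈ 0.157, SD ≈ 0.061; a Normal approximation gives roughly [0.037, 0.277].
Exact: F⁻¹(0.025) = 0.058; F⁻¹(0.975) = 0.294.

[0.058, 0.294]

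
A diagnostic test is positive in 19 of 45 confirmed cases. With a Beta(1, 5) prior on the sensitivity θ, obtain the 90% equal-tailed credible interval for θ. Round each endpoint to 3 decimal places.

Posterior: Beta(1+19, 5+26) = Beta(20, 31).
Equal-tailed 90% interval: the 0.05 and 0.95 quantiles of Beta(20, 31).
Posterior mean ≈ 0.392, SD ≈ 0.068; a Normal approximation gives roughly [0.281, 0.504].
Exact: F⁻¹(0.05) = 0.283; F⁻¹(0.95) = 0.506.

[0.283, 0.506]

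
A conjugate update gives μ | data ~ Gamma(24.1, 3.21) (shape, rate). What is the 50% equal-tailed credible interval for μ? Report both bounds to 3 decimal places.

Posterior: Gamma(shape 24.1, rate 3.21).
Equal-tailed 50% interval: Gamma(24.1, 3.21) quantiles at 0.25 and 0.75.
Posterior mean ≈ 7.508, SD ≈ 1.529; a Normal approximation gives roughly [6.476, 8.539].
Exact: lower = 6.428; upper = 8.475.

[6.428, 8.475]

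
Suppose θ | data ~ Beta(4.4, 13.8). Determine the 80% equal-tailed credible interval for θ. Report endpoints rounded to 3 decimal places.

Posterior: Beta(4.4, 13.8).
Equal-tailed 80% interval: the 0.1 and 0.9 quantiles of Beta(4.4, 13.8).
Posterior mean ≈ 0.242, SD ≈ 0.098; a Normal approximation gives roughly [0.117, 0.367].
Exact: F⁻¹(0.1) = 0.122; F⁻¹(0.9) = 0.374.

[0.122, 0.374]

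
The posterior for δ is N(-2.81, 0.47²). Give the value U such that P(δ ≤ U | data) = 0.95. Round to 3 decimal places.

-2.037

Need U with P(δ ≤ U) = 0.95: U = -2.81 + z_{0.05}·0.47.
z = 1.645; U = -2.81 + 1.645 × 0.47 = -2.037.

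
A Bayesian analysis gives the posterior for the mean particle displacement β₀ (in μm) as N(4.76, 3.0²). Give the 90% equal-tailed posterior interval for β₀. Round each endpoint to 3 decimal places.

The posterior is symmetric, so the 90% equal-tailed interval is β₀ = 4.76 ± z·3.0 with z = 1.645.
Half-width: 1.645 × 3.0 = 4.935.
4.76 − 4.935 = -0.175; 4.76 + 4.935 = 9.695.

[-0.175, 9.695]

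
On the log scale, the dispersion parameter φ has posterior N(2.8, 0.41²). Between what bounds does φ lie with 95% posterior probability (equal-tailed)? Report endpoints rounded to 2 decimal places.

On the log scale the 95% interval is 2.8 ± 1.960 × 0.41 = [1.9964, 3.6036].
Exponentiate: [e^1.9964, e^3.6036] = [7.36, 36.73].

[7.36, 36.73]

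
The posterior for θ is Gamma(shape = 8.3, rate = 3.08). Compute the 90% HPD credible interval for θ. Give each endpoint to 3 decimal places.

[1.194, 4.143]

The posterior is unimodal and skewed, so the HPD interval has equal density at both endpoints and is the shortest 90% interval.
Solving f(1.194) = f(4.143) with F(4.143) − F(1.194) = 0.90 gives [1.194, 4.143].
For comparison, the equal-tailed interval is [1.361, 4.395]; the HPD is narrower and shifted toward the mode.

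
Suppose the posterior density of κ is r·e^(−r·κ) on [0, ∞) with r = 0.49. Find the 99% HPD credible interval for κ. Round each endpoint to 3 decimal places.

[0.000, 9.398]

The exponential density is strictly decreasing on [0, ∞), so the HPD interval is anchored at 0: [0, q] with P(κ ≤ q) = 0.99.
q = −ln(1 − 0.99) / 0.49 = 4.6052 / 0.49 = 9.398.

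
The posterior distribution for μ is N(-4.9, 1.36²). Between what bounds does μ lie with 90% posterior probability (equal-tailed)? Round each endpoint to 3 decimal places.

The posterior is symmetric, so the 90% equal-tailed interval is μ = -4.9 ± z·1.36 with z = 1.645.
Half-width: 1.645 × 1.36 = 2.237.
-4.9 − 2.237 = -7.137; -4.9 + 2.237 = -2.663.

[-7.137, -2.663]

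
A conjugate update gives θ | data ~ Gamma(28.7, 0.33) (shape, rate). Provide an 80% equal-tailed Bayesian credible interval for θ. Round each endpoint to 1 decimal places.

Posterior: Gamma(shape 28.7, rate 0.33).
Equal-tailed 80% interval: Gamma(28.7, 0.33) quantiles at 0.1 and 0.9.
Posterior mean ≈ 87.0, SD ≈ 16.2; a Normal approximation gives roughly [66.2, 107.8].
Exact: lower = 66.9; upper = 108.3.

[66.9, 108.3]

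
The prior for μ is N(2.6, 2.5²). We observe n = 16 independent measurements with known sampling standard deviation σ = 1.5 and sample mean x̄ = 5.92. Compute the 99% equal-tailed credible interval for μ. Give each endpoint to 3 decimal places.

Posterior precision = 1/2.5² + 16/1.5² = 0.1600 + 7.1111 = 7.2711, so posterior SD = 0.3709.
Posterior mean = (2.6/2.5² + 16·5.92/1.5²) / 7.2711 = 5.8469.
Interval: 5.8469 ± 2.576 × 0.3709 → [4.892, 6.802].

[4.892, 6.802]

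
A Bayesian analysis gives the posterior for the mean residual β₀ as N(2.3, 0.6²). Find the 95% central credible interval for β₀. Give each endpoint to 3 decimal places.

[1.124, 3.476]

The posterior is symmetric, so the 95% equal-tailed interval is β₀ = 2.3 ± z·0.6 with z = 1.960.
Half-width: 1.960 × 0.6 = 1.176.
2.3 − 1.176 = 1.124; 2.3 + 1.176 = 3.476.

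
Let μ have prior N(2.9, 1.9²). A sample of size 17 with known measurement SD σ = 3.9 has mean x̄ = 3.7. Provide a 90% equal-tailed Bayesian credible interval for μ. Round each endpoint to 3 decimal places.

Posterior precision = 1/1.9² + 17/3.9² = 0.2770 + 1.1177 = 1.3947, so posterior SD = 0.8468.
Posterior mean = (2.9/1.9² + 17·3.7/3.9²) / 1.3947 = 3.5411.
Interval: 3.5411 ± 1.645 × 0.8468 → [2.148, 4.934].

[2.148, 4.934]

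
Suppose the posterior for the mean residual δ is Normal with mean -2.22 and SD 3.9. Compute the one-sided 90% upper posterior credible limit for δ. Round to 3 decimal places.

Need U with P(δ ≤ U) = 0.90: U = -2.22 + z_{0.1}·3.9.
z = 1.282; U = -2.22 + 1.282 × 3.9 = 2.778.

2.778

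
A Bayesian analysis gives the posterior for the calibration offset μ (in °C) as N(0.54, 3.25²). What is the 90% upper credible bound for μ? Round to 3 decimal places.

4.705

Need U with P(μ ≤ U) = 0.90: U = 0.54 + z_{0.1}·3.25.
z = 1.282; U = 0.54 + 1.282 × 3.25 = 4.705.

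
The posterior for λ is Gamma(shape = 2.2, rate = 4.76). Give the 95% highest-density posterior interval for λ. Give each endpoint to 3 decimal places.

[0.016, 1.072]

The posterior is unimodal and skewed, so the HPD interval has equal density at both endpoints and is the shortest 95% interval.
Solving f(0.016) = f(1.072) with F(1.072) − F(0.016) = 0.95 gives [0.016, 1.072].
For comparison, the equal-tailed interval is [0.065, 1.243]; the HPD is narrower and shifted toward the mode.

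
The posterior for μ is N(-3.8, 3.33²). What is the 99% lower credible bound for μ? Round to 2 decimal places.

Need L with P(μ ≥ L) = 0.99: L = -3.8 − z_{0.01}·3.33.
z = 2.326; L = -3.8 − 2.326 × 3.33 = -11.55.

-11.55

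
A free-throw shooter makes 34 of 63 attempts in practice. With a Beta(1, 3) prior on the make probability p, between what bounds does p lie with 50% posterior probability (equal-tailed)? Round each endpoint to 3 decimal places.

[0.481, 0.564]

Posterior: Beta(1+34, 3+29) = Beta(35, 32).
Equal-tailed 50% interval: the 0.25 and 0.75 quantiles of Beta(35, 32).
Posterior mean ≈ 0.522, SD ≈ 0.061; a Normal approximation gives roughly [0.482, 0.563].
Exact: F⁻¹(0.25) = 0.481; F⁻¹(0.75) = 0.564.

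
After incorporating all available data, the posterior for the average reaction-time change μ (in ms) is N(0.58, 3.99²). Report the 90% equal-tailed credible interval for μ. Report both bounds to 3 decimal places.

The posterior is symmetric, so the 90% equal-tailed interval is μ = 0.58 ± z·3.99 with z = 1.645.
Half-width: 1.645 × 3.99 = 6.563.
0.58 − 6.563 = -5.983; 0.58 + 6.563 = 7.143.

[-5.983, 7.143]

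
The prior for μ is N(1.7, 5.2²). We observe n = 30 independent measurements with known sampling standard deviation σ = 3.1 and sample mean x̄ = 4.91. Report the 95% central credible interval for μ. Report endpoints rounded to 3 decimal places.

[3.770, 5.975]

Posterior precision = 1/5.2² + 30/3.1² = 0.0370 + 3.1217 = 3.1587, so posterior SD = 0.5627.
Posterior mean = (1.7/5.2² + 30·4.91/3.1²) / 3.1587 = 4.8724.
Interval: 4.8724 ± 1.960 × 0.5627 → [3.770, 5.975].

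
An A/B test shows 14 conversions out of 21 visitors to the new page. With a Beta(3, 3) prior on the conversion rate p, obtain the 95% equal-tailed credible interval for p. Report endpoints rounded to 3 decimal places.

[0.443, 0.798]

Posterior: Beta(3+14, 3+7) = Beta(17, 10).
Equal-tailed 95% interval: the 0.025 and 0.975 quantiles of Beta(17, 10).
Posterior mean ≈ 0.630, SD ≈ 0.091; a Normal approximation gives roughly [0.451, 0.808].
Exact: F⁻¹(0.025) = 0.443; F⁻¹(0.975) = 0.798.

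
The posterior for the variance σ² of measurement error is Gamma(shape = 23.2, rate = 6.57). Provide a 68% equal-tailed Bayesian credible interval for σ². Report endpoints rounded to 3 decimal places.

[2.807, 4.255]

Posterior: Gamma(shape 23.2, rate 6.57).
Equal-tailed 68% interval: Gamma(23.2, 6.57) quantiles at 0.16 and 0.84.
Posterior mean ≈ 3.531, SD ≈ 0.733; a Normal approximation gives roughly [2.802, 4.260].
Exact: lower = 2.807; upper = 4.255.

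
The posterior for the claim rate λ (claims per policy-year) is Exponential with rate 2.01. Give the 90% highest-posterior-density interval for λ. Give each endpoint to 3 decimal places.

The exponential density is strictly decreasing on [0, ∞), so the HPD interval is anchored at 0: [0, q] with P(λ ≤ q) = 0.90.
q = −ln(1 − 0.90) / 2.01 = 2.3026 / 2.01 = 1.146.

[0.000, 1.146]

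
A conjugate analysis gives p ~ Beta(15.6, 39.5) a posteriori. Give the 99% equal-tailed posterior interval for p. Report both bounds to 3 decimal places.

Posterior: Beta(15.6, 39.5).
Equal-tailed 99% interval: the 0.005 and 0.995 quantiles of Beta(15.6, 39.5).
Posterior mean ≈ 0.283, SD ≈ 0.060; a Normal approximation gives roughly [0.128, 0.438].
Exact: F⁻¹(0.005) = 0.145; F⁻¹(0.995) = 0.450.

[0.145, 0.450]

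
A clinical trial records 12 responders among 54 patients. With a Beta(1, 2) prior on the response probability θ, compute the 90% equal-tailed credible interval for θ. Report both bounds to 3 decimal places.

[0.143, 0.324]

Posterior: Beta(1+12, 2+42) = Beta(13, 44).
Equal-tailed 90% interval: the 0.05 and 0.95 quantiles of Beta(13, 44).
Posterior mean ≈ 0.228, SD ≈ 0.055; a Normal approximation gives roughly [0.137, 0.319].
Exact: F⁻¹(0.05) = 0.143; F⁻¹(0.95) = 0.324.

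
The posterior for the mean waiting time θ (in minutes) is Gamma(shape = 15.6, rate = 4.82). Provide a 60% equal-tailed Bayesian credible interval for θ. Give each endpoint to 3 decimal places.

[2.535, 3.898]

Posterior: Gamma(shape 15.6, rate 4.82).
Equal-tailed 60% interval: Gamma(15.6, 4.82) quantiles at 0.2 and 0.8.
Posterior mean ≈ 3.237, SD ≈ 0.819; a Normal approximation gives roughly [2.547, 3.926].
Exact: lower = 2.535; upper = 3.898.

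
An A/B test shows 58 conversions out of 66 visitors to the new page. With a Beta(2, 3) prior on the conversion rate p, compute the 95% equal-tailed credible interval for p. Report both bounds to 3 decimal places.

Posterior: Beta(2+58, 3+8) = Beta(60, 11).
Equal-tailed 95% interval: the 0.025 and 0.975 quantiles of Beta(60, 11).
Posterior mean ≈ 0.845, SD ≈ 0.043; a Normal approximation gives roughly [0.761, 0.929].
Exact: F⁻¹(0.025) = 0.753; F⁻¹(0.975) = 0.919.

[0.753, 0.919]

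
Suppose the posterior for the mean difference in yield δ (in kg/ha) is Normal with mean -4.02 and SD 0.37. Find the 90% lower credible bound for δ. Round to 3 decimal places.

-4.494

Need L with P(δ ≥ L) = 0.90: L = -4.02 − z_{0.1}·0.37.
z = 1.282; L = -4.02 − 1.282 × 0.37 = -4.494.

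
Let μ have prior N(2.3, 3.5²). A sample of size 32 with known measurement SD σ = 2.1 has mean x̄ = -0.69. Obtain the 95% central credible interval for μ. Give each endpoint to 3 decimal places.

[-1.380, 0.067]

Posterior precision = 1/3.5² + 32/2.1² = 0.0816 + 7.2562 = 7.3379, so posterior SD = 0.3692.
Posterior mean = (2.3/3.5² + 32·-0.69/2.1²) / 7.3379 = -0.6567.
Interval: -0.6567 ± 1.960 × 0.3692 → [-1.380, 0.067].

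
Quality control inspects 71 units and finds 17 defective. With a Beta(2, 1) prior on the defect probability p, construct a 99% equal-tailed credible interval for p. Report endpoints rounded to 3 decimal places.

[0.141, 0.397]

Posterior: Beta(2+17, 1+54) = Beta(19, 55).
Equal-tailed 99% interval: the 0.005 and 0.995 quantiles of Beta(19, 55).
Posterior mean ≈ 0.257, SD ≈ 0.050; a Normal approximation gives roughly [0.127, 0.387].
Exact: F⁻¹(0.005) = 0.141; F⁻¹(0.995) = 0.397.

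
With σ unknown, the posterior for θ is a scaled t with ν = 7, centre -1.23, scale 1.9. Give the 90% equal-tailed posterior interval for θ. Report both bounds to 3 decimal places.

[-4.830, 2.370]

The t_7 distribution is symmetric; the 90% interval is -1.23 ± t·1.9 with t_{0.95,7} = 1.895.
Half-width: 1.895 × 1.9 = 3.600.
-1.23 − 3.600 = -4.830; -1.23 + 3.600 = 2.370.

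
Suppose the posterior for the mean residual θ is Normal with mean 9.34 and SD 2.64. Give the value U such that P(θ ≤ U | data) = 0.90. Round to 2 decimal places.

Need U with P(θ ≤ U) = 0.90: U = 9.34 + z_{0.1}·2.64.
z = 1.282; U = 9.34 + 1.282 × 2.64 = 12.72.

12.72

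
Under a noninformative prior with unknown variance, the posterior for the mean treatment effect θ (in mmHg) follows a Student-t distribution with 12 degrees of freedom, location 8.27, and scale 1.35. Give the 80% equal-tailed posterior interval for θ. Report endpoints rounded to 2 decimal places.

The t_12 distribution is symmetric; the 80% interval is 8.27 ± t·1.35 with t_{0.9,12} = 1.356.
Half-width: 1.356 × 1.35 = 1.83.
8.27 − 1.83 = 6.44; 8.27 + 1.83 = 10.10.

[6.44, 10.10]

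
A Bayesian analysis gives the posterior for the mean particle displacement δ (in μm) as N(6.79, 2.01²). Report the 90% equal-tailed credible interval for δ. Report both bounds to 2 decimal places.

The posterior is symmetric, so the 90% equal-tailed interval is δ = 6.79 ± z·2.01 with z = 1.645.
Half-width: 1.645 × 2.01 = 3.31.
6.79 − 3.31 = 3.48; 6.79 + 3.31 = 10.10.

[3.48, 10.10]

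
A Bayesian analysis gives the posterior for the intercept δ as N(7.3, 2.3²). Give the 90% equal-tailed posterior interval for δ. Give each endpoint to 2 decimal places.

The posterior is symmetric, so the 90% equal-tailed interval is δ = 7.3 ± z·2.3 with z = 1.645.
Half-width: 1.645 × 2.3 = 3.78.
7.3 − 3.78 = 3.52; 7.3 + 3.78 = 11.08.

[3.52, 11.08]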